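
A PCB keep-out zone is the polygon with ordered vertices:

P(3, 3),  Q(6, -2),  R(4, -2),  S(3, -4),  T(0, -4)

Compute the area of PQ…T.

19

Apply the surveyor's formula: 2A = Σ (x_i·y_{i+1} − x_{i+1}·y_i), indices taken mod 5.
P→Q: (3)(-2) − (6)(3) = -24
Q→R: (6)(-2) − (4)(-2) = -4
R→S: (4)(-4) − (3)(-2) = -10
S→T: (3)(-4) − (0)(-4) = -12
T→P: (0)(3) − (3)(-4) = 12
Σ = -38
Area = |Σ|/2 = 19.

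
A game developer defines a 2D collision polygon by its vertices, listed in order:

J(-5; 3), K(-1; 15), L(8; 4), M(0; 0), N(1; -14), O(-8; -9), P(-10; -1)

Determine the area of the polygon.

Apply the shoelace formula: 2A = Σ (x_i·y_{i+1} − x_{i+1}·y_i), indices taken mod 7.
J→K: (-5)(15) − (-1)(3) = -72
K→L: (-1)(4) − (8)(15) = -124
L→M: (8)(0) − (0)(4) = 0
M→N: (0)(-14) − (1)(0) = 0
N→O: (1)(-9) − (-8)(-14) = -121
O→P: (-8)(-1) − (-10)(-9) = -82
P→J: (-10)(3) − (-5)(-1) = -35
Σ = -434
Area = |Σ|/2 = 217.

217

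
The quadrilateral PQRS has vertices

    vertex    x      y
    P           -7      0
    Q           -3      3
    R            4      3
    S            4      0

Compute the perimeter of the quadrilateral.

26

|PQ| = √((4)² + (3)²) = √25 = 5
|QR| = √((7)² + (0)²) = √49 = 7
|RS| = √((0)² + (-3)²) = √9 = 3
|SP| = √((-11)² + (0)²) = √121 = 11
Perimeter = 5 + 7 + 3 + 11 = 26.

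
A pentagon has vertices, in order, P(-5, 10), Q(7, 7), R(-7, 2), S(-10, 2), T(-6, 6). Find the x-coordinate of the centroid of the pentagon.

Apply the shoelace formula. First the cross-terms c_i = x_i·y_{i+1} − x_{i+1}·y_i:
  -105, 63, 6, -48, -30  ⇒  2A = -114, A = -57.
Then Σ (x_i + x_{i+1})·c_i = 786, so x̄ = 786 / (6·(-57)) = -131/57.

-131/57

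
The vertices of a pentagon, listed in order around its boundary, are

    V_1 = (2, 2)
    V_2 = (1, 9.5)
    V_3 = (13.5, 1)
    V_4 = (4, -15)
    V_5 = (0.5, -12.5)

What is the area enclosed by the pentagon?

166.625

Σ = (17) + (-127.25) + (-206.5) + (-42.5) + (26) = -333.25
Area = |Σ|/2 = 166.625.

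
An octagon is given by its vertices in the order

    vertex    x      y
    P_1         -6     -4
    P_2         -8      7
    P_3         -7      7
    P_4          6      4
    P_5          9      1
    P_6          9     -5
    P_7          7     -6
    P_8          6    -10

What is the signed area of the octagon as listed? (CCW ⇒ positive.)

-186

Apply Gauss's area formula: 2A = Σ (x_i·y_{i+1} − x_{i+1}·y_i), indices taken mod 8.
Σ = (-74) + (-7) + (-70) + (-30) + (-54) + (-19) + (-34) + (-84) = -372
Signed area = Σ/2 = -186 (negative ⇒ clockwise traversal).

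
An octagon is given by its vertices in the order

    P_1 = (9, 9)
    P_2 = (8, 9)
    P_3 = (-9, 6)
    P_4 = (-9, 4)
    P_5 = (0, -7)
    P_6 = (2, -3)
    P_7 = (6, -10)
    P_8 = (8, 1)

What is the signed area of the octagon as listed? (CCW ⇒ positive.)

190

Apply the shoelace formula: 2A = Σ (x_i·y_{i+1} − x_{i+1}·y_i), indices taken mod 8.
P_1→P_2: (9)(9) − (8)(9) = 9
P_2→P_3: (8)(6) − (-9)(9) = 129
P_3→P_4: (-9)(4) − (-9)(6) = 18
P_4→P_5: (-9)(-7) − (0)(4) = 63
P_5→P_6: (0)(-3) − (2)(-7) = 14
P_6→P_7: (2)(-10) − (6)(-3) = -2
P_7→P_8: (6)(1) − (8)(-10) = 86
P_8→P_1: (8)(9) − (9)(1) = 63
Σ = 380
Signed area = Σ/2 = 190 (positive ⇒ counter-clockwise traversal).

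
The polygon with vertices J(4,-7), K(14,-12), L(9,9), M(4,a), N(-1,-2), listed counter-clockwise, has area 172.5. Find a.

Write out the shoelace sum; only the two edges meeting at M involve a:
2·Area = [(9·a − 4·9) + (4·(-2) − (-1)·a)] + 299
       = 10·a + 255 = 345
⇒ a = 9.

9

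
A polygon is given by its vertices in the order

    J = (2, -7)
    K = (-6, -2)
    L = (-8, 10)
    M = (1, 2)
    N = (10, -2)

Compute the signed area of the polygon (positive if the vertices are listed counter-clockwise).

Apply the surveyor's formula: 2A = Σ (x_i·y_{i+1} − x_{i+1}·y_i), indices taken mod 5.
Σ = (-46) + (-76) + (-26) + (-22) + (-66) = -236
Signed area = Σ/2 = -118 (negative ⇒ clockwise traversal).

-118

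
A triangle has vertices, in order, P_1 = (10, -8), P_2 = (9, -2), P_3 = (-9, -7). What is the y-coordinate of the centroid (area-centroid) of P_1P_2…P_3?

Apply the shoelace formula. First the cross-terms c_i = x_i·y_{i+1} − x_{i+1}·y_i:
  52, -81, 142  ⇒  2A = 113, A = 56.5.
Then Σ (y_i + y_{i+1})·c_i = -1921, so ȳ = -1921 / (6·56.5) = -17/3.

-17/3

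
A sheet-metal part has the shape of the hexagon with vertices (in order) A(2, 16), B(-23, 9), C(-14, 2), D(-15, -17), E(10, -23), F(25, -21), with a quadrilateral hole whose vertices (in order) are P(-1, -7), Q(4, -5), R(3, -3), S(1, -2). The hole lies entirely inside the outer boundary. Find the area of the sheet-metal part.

Outer boundary:
Σ = (386) + (80) + (268) + (515) + (365) + (442) = 2056
Area = |Σ|/2 = 1028.
Hole:
Σ = (33) + (3) + (-3) + (-9) = 24
Area = |Σ|/2 = 12.
Net area = 1028 − 12 = 1016.

1016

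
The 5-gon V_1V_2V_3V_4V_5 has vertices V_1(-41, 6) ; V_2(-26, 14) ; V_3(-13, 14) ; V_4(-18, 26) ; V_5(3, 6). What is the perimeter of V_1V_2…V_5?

116

|V_1V_2| = √((15)² + (8)²) = √289 = 17
|V_2V_3| = √((13)² + (0)²) = √169 = 13
|V_3V_4| = √((-5)² + (12)²) = √169 = 13
|V_4V_5| = √((21)² + (-20)²) = √841 = 29
|V_5V_1| = √((-44)² + (0)²) = √1936 = 44
Perimeter = 17 + 13 + 13 + 29 + 44 = 116.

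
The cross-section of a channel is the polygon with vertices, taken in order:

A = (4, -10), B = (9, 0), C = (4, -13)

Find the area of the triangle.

Σ = (90) + (-117) + (12) = -15
Area = |Σ|/2 = 7.5.

7.5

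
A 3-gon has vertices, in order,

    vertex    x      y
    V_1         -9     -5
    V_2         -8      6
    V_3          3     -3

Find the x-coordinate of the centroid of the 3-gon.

Apply the shoelace formula. First the cross-terms c_i = x_i·y_{i+1} − x_{i+1}·y_i:
  -94, 6, -42  ⇒  2A = -130, A = -65.
Then Σ (x_i + x_{i+1})·c_i = 1820, so x̄ = 1820 / (6·(-65)) = -14/3.

-14/3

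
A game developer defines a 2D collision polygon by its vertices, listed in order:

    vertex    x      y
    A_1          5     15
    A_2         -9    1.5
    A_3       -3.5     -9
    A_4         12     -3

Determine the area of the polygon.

271.125

Apply the shoelace (surveyor's) formula: 2A = Σ (x_i·y_{i+1} − x_{i+1}·y_i), indices taken mod 4.
Σ = (142.5) + (86.25) + (118.5) + (195) = 542.25
Area = |Σ|/2 = 271.125.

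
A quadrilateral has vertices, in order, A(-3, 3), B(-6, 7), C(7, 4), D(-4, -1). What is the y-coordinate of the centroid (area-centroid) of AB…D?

Apply Gauss's area formula. First the cross-terms c_i = x_i·y_{i+1} − x_{i+1}·y_i:
  -3, -73, 9, -15  ⇒  2A = -82, A = -41.
Then Σ (y_i + y_{i+1})·c_i = -836, so ȳ = -836 / (6·(-41)) = 418/123.

418/123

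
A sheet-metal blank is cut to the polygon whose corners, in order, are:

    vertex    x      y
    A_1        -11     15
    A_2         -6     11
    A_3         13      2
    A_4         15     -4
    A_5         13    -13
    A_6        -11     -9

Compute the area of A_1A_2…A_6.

467.5

Apply Gauss's area formula: 2A = Σ (x_i·y_{i+1} − x_{i+1}·y_i), indices taken mod 6.
Σ = (-31) + (-155) + (-82) + (-143) + (-260) + (-264) = -935
Area = |Σ|/2 = 467.5.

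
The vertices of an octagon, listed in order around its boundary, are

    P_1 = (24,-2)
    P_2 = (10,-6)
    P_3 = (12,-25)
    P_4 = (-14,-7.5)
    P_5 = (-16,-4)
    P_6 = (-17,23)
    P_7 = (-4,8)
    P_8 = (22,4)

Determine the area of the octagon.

Apply the shoelace (surveyor's) formula: 2A = Σ (x_i·y_{i+1} − x_{i+1}·y_i), indices taken mod 8.
Σ = (-124) + (-178) + (-440) + (-64) + (-436) + (-44) + (-192) + (-140) = -1618
Area = |Σ|/2 = 809.

809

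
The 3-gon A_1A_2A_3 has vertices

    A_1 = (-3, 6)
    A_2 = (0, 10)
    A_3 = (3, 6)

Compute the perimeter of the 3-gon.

|A_1A_2| = √((3)² + (4)²) = √25 = 5
|A_2A_3| = √((3)² + (-4)²) = √25 = 5
|A_3A_1| = √((-6)² + (0)²) = √36 = 6
Perimeter = 5 + 5 + 6 = 16.

16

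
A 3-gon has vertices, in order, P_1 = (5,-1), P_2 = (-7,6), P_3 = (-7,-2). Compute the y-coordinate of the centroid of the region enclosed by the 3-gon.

1

Apply Gauss's area formula. First the cross-terms c_i = x_i·y_{i+1} − x_{i+1}·y_i:
  23, 56, 17  ⇒  2A = 96, A = 48.
Then Σ (y_i + y_{i+1})·c_i = 288, so ȳ = 288 / (6·48) = 1.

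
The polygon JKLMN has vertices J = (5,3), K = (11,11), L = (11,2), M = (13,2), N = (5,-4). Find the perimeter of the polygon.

38

|JK| = √((6)² + (8)²) = √100 = 10
|KL| = √((0)² + (-9)²) = √81 = 9
|LM| = √((2)² + (0)²) = √4 = 2
|MN| = √((-8)² + (-6)²) = √100 = 10
|NJ| = √((0)² + (7)²) = √49 = 7
Perimeter = 10 + 9 + 2 + 10 + 7 = 38.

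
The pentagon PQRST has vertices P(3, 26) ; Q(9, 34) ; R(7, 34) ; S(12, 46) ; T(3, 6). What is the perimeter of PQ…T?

|PQ| = √((6)² + (8)²) = √100 = 10
|QR| = √((-2)² + (0)²) = √4 = 2
|RS| = √((5)² + (12)²) = √169 = 13
|ST| = √((-9)² + (-40)²) = √1681 = 41
|TP| = √((0)² + (20)²) = √400 = 20
Perimeter = 10 + 2 + 13 + 41 + 20 = 86.

86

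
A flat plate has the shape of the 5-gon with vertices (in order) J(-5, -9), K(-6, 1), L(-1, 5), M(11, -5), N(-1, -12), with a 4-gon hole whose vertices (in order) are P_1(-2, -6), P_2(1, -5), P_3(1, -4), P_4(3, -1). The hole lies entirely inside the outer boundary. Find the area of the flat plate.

159

Outer boundary:
J→K: (-5)(1) − (-6)(-9) = -59
K→L: (-6)(5) − (-1)(1) = -29
L→M: (-1)(-5) − (11)(5) = -50
M→N: (11)(-12) − (-1)(-5) = -137
N→J: (-1)(-9) − (-5)(-12) = -51
Σ = -326
Area = |Σ|/2 = 163.
Hole:
Apply the surveyor's formula: 2A = Σ (x_i·y_{i+1} − x_{i+1}·y_i), indices taken mod 4.
P_1→P_2: (-2)(-5) − (1)(-6) = 16
P_2→P_3: (1)(-4) − (1)(-5) = 1
P_3→P_4: (1)(-1) − (3)(-4) = 11
P_4→P_1: (3)(-6) − (-2)(-1) = -20
Σ = 8
Area = |Σ|/2 = 4.
Net area = 163 − 4 = 159.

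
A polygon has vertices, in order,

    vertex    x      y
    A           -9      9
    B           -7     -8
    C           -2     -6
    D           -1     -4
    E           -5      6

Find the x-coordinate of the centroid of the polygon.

-395/73

Apply Gauss's area formula. First the cross-terms c_i = x_i·y_{i+1} − x_{i+1}·y_i:
  135, 26, 2, -26, 9  ⇒  2A = 146, A = 73.
Then Σ (x_i + x_{i+1})·c_i = -2370, so x̄ = -2370 / (6·73) = -395/73.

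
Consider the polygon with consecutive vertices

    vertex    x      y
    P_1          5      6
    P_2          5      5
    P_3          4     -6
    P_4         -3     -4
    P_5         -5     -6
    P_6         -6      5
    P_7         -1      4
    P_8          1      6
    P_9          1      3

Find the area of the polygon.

96.5

Cross-terms: -5, -50, -34, -2, -61, -19, -10, -3, -9  ⇒  Σ = -193
Area = |Σ|/2 = 96.5.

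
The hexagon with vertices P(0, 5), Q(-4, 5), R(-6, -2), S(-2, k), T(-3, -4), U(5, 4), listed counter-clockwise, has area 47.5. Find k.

0

The doubled signed area Σ (x_i y_{i+1} − x_{i+1} y_i) is linear in k.
With k=0 it equals 95; the coefficient of k is -3 (from the two edges through S).
So -3·k + 95 = 2·47.5 = 95 ⇒ k = 0.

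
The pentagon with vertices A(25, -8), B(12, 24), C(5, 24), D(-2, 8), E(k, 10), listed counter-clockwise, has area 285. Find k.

7

The doubled signed area Σ (x_i y_{i+1} − x_{i+1} y_i) is linear in k.
With k=0 it equals 682; the coefficient of k is -16 (from the two edges through E).
So -16·k + 682 = 2·285 = 570 ⇒ k = 7.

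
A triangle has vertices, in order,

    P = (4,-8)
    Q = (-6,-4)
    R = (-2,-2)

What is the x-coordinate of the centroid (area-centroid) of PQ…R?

Apply Gauss's area formula. First the cross-terms c_i = x_i·y_{i+1} − x_{i+1}·y_i:
  -64, 4, 24  ⇒  2A = -36, A = -18.
Then Σ (x_i + x_{i+1})·c_i = 144, so x̄ = 144 / (6·(-18)) = -4/3.

-4/3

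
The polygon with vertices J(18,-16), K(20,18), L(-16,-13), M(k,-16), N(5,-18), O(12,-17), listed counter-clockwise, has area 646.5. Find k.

-8

Write out the shoelace sum; only the two edges meeting at M involve k:
2·Area = [((-16)·(-16) − k·(-13)) + (k·(-18) − 5·(-16))] + 917
       = -5·k + 1253 = 1293
⇒ k = -8.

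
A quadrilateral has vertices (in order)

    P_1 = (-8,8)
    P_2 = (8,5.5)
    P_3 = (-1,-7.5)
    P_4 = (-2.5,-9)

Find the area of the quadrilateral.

Σ = (-108) + (-54.5) + (-9.75) + (-92) = -264.25
Area = |Σ|/2 = 132.125.

132.125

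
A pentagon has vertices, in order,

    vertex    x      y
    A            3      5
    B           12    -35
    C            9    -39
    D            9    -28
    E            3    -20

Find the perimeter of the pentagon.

92

|AB| = √((9)² + (-40)²) = √1681 = 41
|BC| = √((-3)² + (-4)²) = √25 = 5
|CD| = √((0)² + (11)²) = √121 = 11
|DE| = √((-6)² + (8)²) = √100 = 10
|EA| = √((0)² + (25)²) = √625 = 25
Perimeter = 41 + 5 + 11 + 10 + 25 = 92.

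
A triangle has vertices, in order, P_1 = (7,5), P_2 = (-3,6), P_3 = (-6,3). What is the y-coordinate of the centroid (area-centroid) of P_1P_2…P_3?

14/3

Apply Gauss's area formula. First the cross-terms c_i = x_i·y_{i+1} − x_{i+1}·y_i:
  57, 27, -51  ⇒  2A = 33, A = 16.5.
Then Σ (y_i + y_{i+1})·c_i = 462, so ȳ = 462 / (6·16.5) = 14/3.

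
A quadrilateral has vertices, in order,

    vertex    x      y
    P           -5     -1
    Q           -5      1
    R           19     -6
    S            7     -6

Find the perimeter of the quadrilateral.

|PQ| = √((0)² + (2)²) = √4 = 2
|QR| = √((24)² + (-7)²) = √625 = 25
|RS| = √((-12)² + (0)²) = √144 = 12
|SP| = √((-12)² + (5)²) = √169 = 13
Perimeter = 2 + 25 + 12 + 13 = 52.

52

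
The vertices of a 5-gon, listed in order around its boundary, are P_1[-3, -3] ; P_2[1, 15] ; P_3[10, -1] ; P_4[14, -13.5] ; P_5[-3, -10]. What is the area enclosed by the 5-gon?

Σ = (-42) + (-151) + (-121) + (-180.5) + (-21) = -515.5
Area = |Σ|/2 = 257.75.

257.75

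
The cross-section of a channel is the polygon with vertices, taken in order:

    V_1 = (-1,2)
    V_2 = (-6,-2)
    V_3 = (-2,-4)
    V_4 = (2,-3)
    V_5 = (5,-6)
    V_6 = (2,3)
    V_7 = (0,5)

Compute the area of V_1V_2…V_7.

Σ = (14) + (20) + (14) + (3) + (27) + (10) + (5) = 93
Area = |Σ|/2 = 46.5.

46.5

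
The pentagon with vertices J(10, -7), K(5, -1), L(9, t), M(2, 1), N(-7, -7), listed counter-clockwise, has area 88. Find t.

7

The doubled signed area Σ (x_i y_{i+1} − x_{i+1} y_i) is linear in t.
With t=0 it equals 155; the coefficient of t is 3 (from the two edges through L).
So 3·t + 155 = 2·88 = 176 ⇒ t = 7.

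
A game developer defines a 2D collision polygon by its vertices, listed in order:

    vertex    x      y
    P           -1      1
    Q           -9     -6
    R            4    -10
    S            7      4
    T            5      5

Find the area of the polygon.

120

Σ = (15) + (114) + (86) + (15) + (10) = 240
Area = |Σ|/2 = 120.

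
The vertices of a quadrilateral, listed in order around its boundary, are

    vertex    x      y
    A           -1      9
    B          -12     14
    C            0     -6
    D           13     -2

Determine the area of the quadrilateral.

179.5

Apply Gauss's area formula: 2A = Σ (x_i·y_{i+1} − x_{i+1}·y_i), indices taken mod 4.
Σ = (94) + (72) + (78) + (115) = 359
Area = |Σ|/2 = 179.5.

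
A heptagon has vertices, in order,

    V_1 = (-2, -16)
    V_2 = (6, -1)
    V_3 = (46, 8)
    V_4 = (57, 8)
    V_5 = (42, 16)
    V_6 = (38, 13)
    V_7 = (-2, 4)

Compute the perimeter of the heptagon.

|V_1V_2| = √((8)² + (15)²) = √289 = 17
|V_2V_3| = √((40)² + (9)²) = √1681 = 41
|V_3V_4| = √((11)² + (0)²) = √121 = 11
|V_4V_5| = √((-15)² + (8)²) = √289 = 17
|V_5V_6| = √((-4)² + (-3)²) = √25 = 5
|V_6V_7| = √((-40)² + (-9)²) = √1681 = 41
|V_7V_1| = √((0)² + (-20)²) = √400 = 20
Perimeter = 17 + 41 + 11 + 17 + 5 + 41 + 20 = 152.

152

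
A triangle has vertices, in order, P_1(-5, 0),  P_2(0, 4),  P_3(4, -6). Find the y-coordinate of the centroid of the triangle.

Apply Gauss's area formula. First the cross-terms c_i = x_i·y_{i+1} − x_{i+1}·y_i:
  -20, -16, -30  ⇒  2A = -66, A = -33.
Then Σ (y_i + y_{i+1})·c_i = 132, so ȳ = 132 / (6·(-33)) = -2/3.

-2/3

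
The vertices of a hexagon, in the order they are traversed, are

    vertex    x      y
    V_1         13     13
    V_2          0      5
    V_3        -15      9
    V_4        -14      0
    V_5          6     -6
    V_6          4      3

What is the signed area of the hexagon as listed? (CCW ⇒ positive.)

202.5

Apply the shoelace formula: 2A = Σ (x_i·y_{i+1} − x_{i+1}·y_i), indices taken mod 6.
V_1→V_2: (13)(5) − (0)(13) = 65
V_2→V_3: (0)(9) − (-15)(5) = 75
V_3→V_4: (-15)(0) − (-14)(9) = 126
V_4→V_5: (-14)(-6) − (6)(0) = 84
V_5→V_6: (6)(3) − (4)(-6) = 42
V_6→V_1: (4)(13) − (13)(3) = 13
Σ = 405
Signed area = Σ/2 = 202.5 (positive ⇒ counter-clockwise traversal).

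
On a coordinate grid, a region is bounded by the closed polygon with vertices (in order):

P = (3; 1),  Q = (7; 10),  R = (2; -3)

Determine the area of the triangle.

Apply the shoelace (surveyor's) formula: 2A = Σ (x_i·y_{i+1} − x_{i+1}·y_i), indices taken mod 3.
Cross-terms: 23, -41, 11  ⇒  Σ = -7
Area = |Σ|/2 = 3.5.

3.5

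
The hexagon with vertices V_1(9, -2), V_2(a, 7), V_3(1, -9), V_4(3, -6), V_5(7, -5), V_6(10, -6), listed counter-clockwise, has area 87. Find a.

The doubled signed area Σ (x_i y_{i+1} − x_{i+1} y_i) is linear in a.
With a=0 it equals 146; the coefficient of a is -7 (from the two edges through V_2).
So -7·a + 146 = 2·87 = 174 ⇒ a = -4.

-4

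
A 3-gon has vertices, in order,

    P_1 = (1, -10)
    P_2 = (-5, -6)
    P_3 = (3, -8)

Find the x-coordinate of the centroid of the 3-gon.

-1/3

Apply the shoelace formula. First the cross-terms c_i = x_i·y_{i+1} − x_{i+1}·y_i:
  -56, 58, -22  ⇒  2A = -20, A = -10.
Then Σ (x_i + x_{i+1})·c_i = 20, so x̄ = 20 / (6·(-10)) = -1/3.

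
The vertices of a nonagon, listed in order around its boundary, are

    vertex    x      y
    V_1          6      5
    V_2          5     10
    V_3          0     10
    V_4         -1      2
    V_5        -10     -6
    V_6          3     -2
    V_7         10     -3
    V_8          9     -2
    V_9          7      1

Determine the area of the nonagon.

Apply Gauss's area formula: 2A = Σ (x_i·y_{i+1} − x_{i+1}·y_i), indices taken mod 9.
Cross-terms: 35, 50, 10, 26, 38, 11, 7, 23, 29  ⇒  Σ = 229
Area = |Σ|/2 = 114.5.

114.5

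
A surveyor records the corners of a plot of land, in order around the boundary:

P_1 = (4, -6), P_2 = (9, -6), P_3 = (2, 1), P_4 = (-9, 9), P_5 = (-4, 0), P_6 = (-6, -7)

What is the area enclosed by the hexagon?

103

P_1→P_2: (4)(-6) − (9)(-6) = 30
P_2→P_3: (9)(1) − (2)(-6) = 21
P_3→P_4: (2)(9) − (-9)(1) = 27
P_4→P_5: (-9)(0) − (-4)(9) = 36
P_5→P_6: (-4)(-7) − (-6)(0) = 28
P_6→P_1: (-6)(-6) − (4)(-7) = 64
Σ = 206
Area = |Σ|/2 = 103.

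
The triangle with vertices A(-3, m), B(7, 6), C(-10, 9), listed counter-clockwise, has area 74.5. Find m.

Write out the shoelace sum; only the two edges meeting at A involve m:
2·Area = [((-10)·m − (-3)·9) + ((-3)·6 − 7·m)] + 123
       = -17·m + 132 = 149
⇒ m = -1.

-1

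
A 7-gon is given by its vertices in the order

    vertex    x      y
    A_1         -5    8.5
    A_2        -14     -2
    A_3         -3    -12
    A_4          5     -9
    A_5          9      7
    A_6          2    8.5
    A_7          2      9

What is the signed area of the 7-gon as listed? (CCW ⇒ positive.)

309.75

Apply the shoelace formula: 2A = Σ (x_i·y_{i+1} − x_{i+1}·y_i), indices taken mod 7.
A_1→A_2: (-5)(-2) − (-14)(8.5) = 129
A_2→A_3: (-14)(-12) − (-3)(-2) = 162
A_3→A_4: (-3)(-9) − (5)(-12) = 87
A_4→A_5: (5)(7) − (9)(-9) = 116
A_5→A_6: (9)(8.5) − (2)(7) = 62.5
A_6→A_7: (2)(9) − (2)(8.5) = 1
A_7→A_1: (2)(8.5) − (-5)(9) = 62
Σ = 619.5
Signed area = Σ/2 = 309.75 (positive ⇒ counter-clockwise traversal).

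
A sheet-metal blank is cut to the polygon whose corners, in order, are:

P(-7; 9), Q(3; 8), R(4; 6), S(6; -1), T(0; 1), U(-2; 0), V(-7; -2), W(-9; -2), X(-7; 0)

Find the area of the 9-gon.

103

Apply the shoelace formula: 2A = Σ (x_i·y_{i+1} − x_{i+1}·y_i), indices taken mod 9.
P→Q: (-7)(8) − (3)(9) = -83
Q→R: (3)(6) − (4)(8) = -14
R→S: (4)(-1) − (6)(6) = -40
S→T: (6)(1) − (0)(-1) = 6
T→U: (0)(0) − (-2)(1) = 2
U→V: (-2)(-2) − (-7)(0) = 4
V→W: (-7)(-2) − (-9)(-2) = -4
W→X: (-9)(0) − (-7)(-2) = -14
X→P: (-7)(9) − (-7)(0) = -63
Σ = -206
Area = |Σ|/2 = 103.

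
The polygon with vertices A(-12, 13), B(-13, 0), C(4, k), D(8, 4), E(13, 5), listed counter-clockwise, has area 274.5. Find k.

-7

Write out the shoelace sum; only the two edges meeting at C involve k:
2·Area = [((-13)·k − 4·0) + (4·4 − 8·k)] + 386
       = -21·k + 402 = 549
⇒ k = -7.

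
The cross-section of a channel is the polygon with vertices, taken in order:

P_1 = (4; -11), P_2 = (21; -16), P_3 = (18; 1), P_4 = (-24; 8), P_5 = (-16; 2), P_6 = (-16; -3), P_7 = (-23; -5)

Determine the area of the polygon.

544

Apply Gauss's area formula: 2A = Σ (x_i·y_{i+1} − x_{i+1}·y_i), indices taken mod 7.
Σ = (167) + (309) + (168) + (80) + (80) + (11) + (273) = 1088
Area = |Σ|/2 = 544.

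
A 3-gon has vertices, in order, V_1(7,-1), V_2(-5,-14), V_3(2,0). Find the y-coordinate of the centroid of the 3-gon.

Apply Gauss's area formula. First the cross-terms c_i = x_i·y_{i+1} − x_{i+1}·y_i:
  -103, 28, -2  ⇒  2A = -77, A = -38.5.
Then Σ (y_i + y_{i+1})·c_i = 1155, so ȳ = 1155 / (6·(-38.5)) = -5.

-5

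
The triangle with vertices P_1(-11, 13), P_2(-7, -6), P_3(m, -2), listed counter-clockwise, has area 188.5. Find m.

The doubled signed area Σ (x_i y_{i+1} − x_{i+1} y_i) is linear in m.
With m=0 it equals 149; the coefficient of m is 19 (from the two edges through P_3).
So 19·m + 149 = 2·188.5 = 377 ⇒ m = 12.

12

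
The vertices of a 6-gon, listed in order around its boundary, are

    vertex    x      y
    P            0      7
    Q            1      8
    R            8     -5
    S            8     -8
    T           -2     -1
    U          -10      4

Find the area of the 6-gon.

106

P→Q: (0)(8) − (1)(7) = -7
Q→R: (1)(-5) − (8)(8) = -69
R→S: (8)(-8) − (8)(-5) = -24
S→T: (8)(-1) − (-2)(-8) = -24
T→U: (-2)(4) − (-10)(-1) = -18
U→P: (-10)(7) − (0)(4) = -70
Σ = -212
Area = |Σ|/2 = 106.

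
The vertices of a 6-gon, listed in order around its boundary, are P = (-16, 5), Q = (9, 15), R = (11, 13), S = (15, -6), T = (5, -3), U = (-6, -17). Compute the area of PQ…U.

Apply Gauss's area formula: 2A = Σ (x_i·y_{i+1} − x_{i+1}·y_i), indices taken mod 6.
Σ = (-285) + (-48) + (-261) + (-15) + (-103) + (-302) = -1014
Area = |Σ|/2 = 507.

507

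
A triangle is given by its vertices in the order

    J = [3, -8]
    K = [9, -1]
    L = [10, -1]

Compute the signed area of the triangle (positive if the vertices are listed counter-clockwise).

Σ = (69) + (1) + (-77) = -7
Signed area = Σ/2 = -3.5 (negative ⇒ clockwise traversal).

-3.5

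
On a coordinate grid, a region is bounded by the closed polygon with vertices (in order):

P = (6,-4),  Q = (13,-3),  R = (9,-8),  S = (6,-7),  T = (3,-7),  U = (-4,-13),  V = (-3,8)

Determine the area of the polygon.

126.5

Cross-terms: 34, -77, -15, -21, -67, -71, -36  ⇒  Σ = -253
Area = |Σ|/2 = 126.5.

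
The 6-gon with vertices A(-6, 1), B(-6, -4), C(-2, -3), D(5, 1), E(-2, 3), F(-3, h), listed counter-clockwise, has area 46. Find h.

Write out the shoelace sum; only the two edges meeting at F involve h:
2·Area = [((-2)·h − (-3)·3) + ((-3)·1 − (-6)·h)] + 70
       = 4·h + 76 = 92
⇒ h = 4.

4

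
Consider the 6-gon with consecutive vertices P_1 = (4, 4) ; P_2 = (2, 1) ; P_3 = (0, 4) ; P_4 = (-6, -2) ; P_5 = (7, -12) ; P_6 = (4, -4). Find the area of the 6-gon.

Apply the shoelace (surveyor's) formula: 2A = Σ (x_i·y_{i+1} − x_{i+1}·y_i), indices taken mod 6.
Σ = (-4) + (8) + (24) + (86) + (20) + (32) = 166
Area = |Σ|/2 = 83.

83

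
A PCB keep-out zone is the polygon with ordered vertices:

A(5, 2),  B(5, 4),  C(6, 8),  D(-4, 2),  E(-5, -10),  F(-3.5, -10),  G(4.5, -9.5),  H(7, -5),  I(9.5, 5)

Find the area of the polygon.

166.875

Apply the shoelace (surveyor's) formula: 2A = Σ (x_i·y_{i+1} − x_{i+1}·y_i), indices taken mod 9.
Σ = (10) + (16) + (44) + (50) + (15) + (78.25) + (44) + (82.5) + (-6) = 333.75
Area = |Σ|/2 = 166.875.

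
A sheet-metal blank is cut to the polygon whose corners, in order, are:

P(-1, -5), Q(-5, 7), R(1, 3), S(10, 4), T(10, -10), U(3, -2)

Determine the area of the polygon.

113.5

Apply the shoelace (surveyor's) formula: 2A = Σ (x_i·y_{i+1} − x_{i+1}·y_i), indices taken mod 6.
Cross-terms: -32, -22, -26, -140, 10, -17  ⇒  Σ = -227
Area = |Σ|/2 = 113.5.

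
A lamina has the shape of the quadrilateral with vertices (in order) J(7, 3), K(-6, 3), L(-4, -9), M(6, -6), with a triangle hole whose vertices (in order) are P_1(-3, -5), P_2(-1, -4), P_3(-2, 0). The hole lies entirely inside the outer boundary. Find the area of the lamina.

117

Outer boundary:
Apply the shoelace formula: 2A = Σ (x_i·y_{i+1} − x_{i+1}·y_i), indices taken mod 4.
Cross-terms: 39, 66, 78, 60  ⇒  Σ = 243
Area = |Σ|/2 = 121.5.
Hole:
Apply the shoelace formula: 2A = Σ (x_i·y_{i+1} − x_{i+1}·y_i), indices taken mod 3.
Σ = (7) + (-8) + (10) = 9
Area = |Σ|/2 = 4.5.
Net area = 121.5 − 4.5 = 117.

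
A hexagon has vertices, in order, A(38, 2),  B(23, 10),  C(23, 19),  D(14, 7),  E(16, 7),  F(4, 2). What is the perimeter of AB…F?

|AB| = √((-15)² + (8)²) = √289 = 17
|BC| = √((0)² + (9)²) = √81 = 9
|CD| = √((-9)² + (-12)²) = √225 = 15
|DE| = √((2)² + (0)²) = √4 = 2
|EF| = √((-12)² + (-5)²) = √169 = 13
|FA| = √((34)² + (0)²) = √1156 = 34
Perimeter = 17 + 9 + 15 + 2 + 13 + 34 = 90.

90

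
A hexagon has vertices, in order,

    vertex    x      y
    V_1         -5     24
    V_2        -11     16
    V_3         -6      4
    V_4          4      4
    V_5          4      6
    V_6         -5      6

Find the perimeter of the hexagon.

|V_1V_2| = √((-6)² + (-8)²) = √100 = 10
|V_2V_3| = √((5)² + (-12)²) = √169 = 13
|V_3V_4| = √((10)² + (0)²) = √100 = 10
|V_4V_5| = √((0)² + (2)²) = √4 = 2
|V_5V_6| = √((-9)² + (0)²) = √81 = 9
|V_6V_1| = √((0)² + (18)²) = √324 = 18
Perimeter = 10 + 13 + 10 + 2 + 9 + 18 = 62.

62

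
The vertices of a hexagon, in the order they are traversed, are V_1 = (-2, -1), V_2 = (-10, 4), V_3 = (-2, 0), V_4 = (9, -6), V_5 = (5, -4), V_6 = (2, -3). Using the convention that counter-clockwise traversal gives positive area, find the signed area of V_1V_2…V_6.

-9.5

Apply the shoelace (surveyor's) formula: 2A = Σ (x_i·y_{i+1} − x_{i+1}·y_i), indices taken mod 6.
V_1→V_2: (-2)(4) − (-10)(-1) = -18
V_2→V_3: (-10)(0) − (-2)(4) = 8
V_3→V_4: (-2)(-6) − (9)(0) = 12
V_4→V_5: (9)(-4) − (5)(-6) = -6
V_5→V_6: (5)(-3) − (2)(-4) = -7
V_6→V_1: (2)(-1) − (-2)(-3) = -8
Σ = -19
Signed area = Σ/2 = -9.5 (negative ⇒ clockwise traversal).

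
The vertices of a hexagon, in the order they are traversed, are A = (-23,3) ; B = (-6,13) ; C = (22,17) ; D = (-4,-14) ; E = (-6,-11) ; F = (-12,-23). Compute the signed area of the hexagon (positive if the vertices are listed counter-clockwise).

Σ = (-281) + (-388) + (-240) + (-40) + (6) + (-565) = -1508
Signed area = Σ/2 = -754 (negative ⇒ clockwise traversal).

-754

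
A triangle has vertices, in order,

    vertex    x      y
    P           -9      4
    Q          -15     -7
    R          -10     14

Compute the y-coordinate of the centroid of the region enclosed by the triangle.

11/3

Apply Gauss's area formula. First the cross-terms c_i = x_i·y_{i+1} − x_{i+1}·y_i:
  123, -280, 86  ⇒  2A = -71, A = -35.5.
Then Σ (y_i + y_{i+1})·c_i = -781, so ȳ = -781 / (6·(-35.5)) = 11/3.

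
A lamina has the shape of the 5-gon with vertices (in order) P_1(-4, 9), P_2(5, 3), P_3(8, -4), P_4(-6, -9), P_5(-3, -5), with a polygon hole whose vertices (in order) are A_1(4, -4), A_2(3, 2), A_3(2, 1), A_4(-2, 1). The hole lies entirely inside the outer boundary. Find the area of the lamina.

107

Outer boundary:
Cross-terms: -57, -44, -96, 3, -47  ⇒  Σ = -241
Area = |Σ|/2 = 120.5.
Hole:
Apply the shoelace (surveyor's) formula: 2A = Σ (x_i·y_{i+1} − x_{i+1}·y_i), indices taken mod 4.
A_1→A_2: (4)(2) − (3)(-4) = 20
A_2→A_3: (3)(1) − (2)(2) = -1
A_3→A_4: (2)(1) − (-2)(1) = 4
A_4→A_1: (-2)(-4) − (4)(1) = 4
Σ = 27
Area = |Σ|/2 = 13.5.
Net area = 120.5 − 13.5 = 107.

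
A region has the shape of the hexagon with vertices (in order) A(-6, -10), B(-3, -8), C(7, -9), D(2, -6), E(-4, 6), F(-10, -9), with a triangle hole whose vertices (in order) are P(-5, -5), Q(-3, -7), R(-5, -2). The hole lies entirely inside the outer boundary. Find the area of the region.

100.5

Outer boundary:
Apply Gauss's area formula: 2A = Σ (x_i·y_{i+1} − x_{i+1}·y_i), indices taken mod 6.
Cross-terms: 18, 83, -24, -12, 96, 46  ⇒  Σ = 207
Area = |Σ|/2 = 103.5.
Hole:
Apply the shoelace (surveyor's) formula: 2A = Σ (x_i·y_{i+1} − x_{i+1}·y_i), indices taken mod 3.
Cross-terms: 20, -29, 15  ⇒  Σ = 6
Area = |Σ|/2 = 3.
Net area = 103.5 − 3 = 100.5.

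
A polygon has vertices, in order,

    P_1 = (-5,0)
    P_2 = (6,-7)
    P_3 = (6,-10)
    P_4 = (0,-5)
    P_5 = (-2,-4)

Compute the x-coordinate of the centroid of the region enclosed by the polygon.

67/43

Apply Gauss's area formula. First the cross-terms c_i = x_i·y_{i+1} − x_{i+1}·y_i:
  35, -18, -30, -10, -20  ⇒  2A = -43, A = -21.5.
Then Σ (x_i + x_{i+1})·c_i = -201, so x̄ = -201 / (6·(-21.5)) = 67/43.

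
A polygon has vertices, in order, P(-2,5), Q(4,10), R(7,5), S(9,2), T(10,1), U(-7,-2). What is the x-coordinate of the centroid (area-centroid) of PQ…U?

341/184

Apply the surveyor's formula. First the cross-terms c_i = x_i·y_{i+1} − x_{i+1}·y_i:
  -40, -50, -31, -11, -13, -39  ⇒  2A = -184, A = -92.
Then Σ (x_i + x_{i+1})·c_i = -1023, so x̄ = -1023 / (6·(-92)) = 341/184.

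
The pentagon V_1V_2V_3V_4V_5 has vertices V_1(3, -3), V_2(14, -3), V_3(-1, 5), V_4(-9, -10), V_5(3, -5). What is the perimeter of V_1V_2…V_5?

|V_1V_2| = √((11)² + (0)²) = √121 = 11
|V_2V_3| = √((-15)² + (8)²) = √289 = 17
|V_3V_4| = √((-8)² + (-15)²) = √289 = 17
|V_4V_5| = √((12)² + (5)²) = √169 = 13
|V_5V_1| = √((0)² + (2)²) = √4 = 2
Perimeter = 11 + 17 + 17 + 13 + 2 = 60.

60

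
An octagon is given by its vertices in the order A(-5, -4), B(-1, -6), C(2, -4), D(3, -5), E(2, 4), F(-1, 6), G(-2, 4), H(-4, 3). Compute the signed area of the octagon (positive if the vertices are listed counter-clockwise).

Apply the shoelace formula: 2A = Σ (x_i·y_{i+1} − x_{i+1}·y_i), indices taken mod 8.
Σ = (26) + (16) + (2) + (22) + (16) + (8) + (10) + (31) = 131
Signed area = Σ/2 = 65.5 (positive ⇒ counter-clockwise traversal).

65.5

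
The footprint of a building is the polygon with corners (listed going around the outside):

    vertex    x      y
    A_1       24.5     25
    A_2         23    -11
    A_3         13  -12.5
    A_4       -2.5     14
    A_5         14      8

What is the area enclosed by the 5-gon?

450.125

Cross-terms: -844.5, -144.5, 150.75, -216, 154  ⇒  Σ = -900.25
Area = |Σ|/2 = 450.125.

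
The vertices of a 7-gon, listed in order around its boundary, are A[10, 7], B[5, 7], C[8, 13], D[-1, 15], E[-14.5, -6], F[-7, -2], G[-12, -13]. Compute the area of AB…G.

Apply the shoelace (surveyor's) formula: 2A = Σ (x_i·y_{i+1} − x_{i+1}·y_i), indices taken mod 7.
Σ = (35) + (9) + (133) + (223.5) + (-13) + (67) + (46) = 500.5
Area = |Σ|/2 = 250.25.

250.25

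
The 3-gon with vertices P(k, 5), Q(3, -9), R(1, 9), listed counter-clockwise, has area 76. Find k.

The doubled signed area Σ (x_i y_{i+1} − x_{i+1} y_i) is linear in k.
With k=0 it equals 26; the coefficient of k is -18 (from the two edges through P).
So -18·k + 26 = 2·76 = 152 ⇒ k = -7.

-7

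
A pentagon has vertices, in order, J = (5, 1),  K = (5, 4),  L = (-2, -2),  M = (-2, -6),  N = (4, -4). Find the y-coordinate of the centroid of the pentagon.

-5/3

Apply the shoelace formula. First the cross-terms c_i = x_i·y_{i+1} − x_{i+1}·y_i:
  15, -2, 8, 32, 24  ⇒  2A = 77, A = 38.5.
Then Σ (y_i + y_{i+1})·c_i = -385, so ȳ = -385 / (6·38.5) = -5/3.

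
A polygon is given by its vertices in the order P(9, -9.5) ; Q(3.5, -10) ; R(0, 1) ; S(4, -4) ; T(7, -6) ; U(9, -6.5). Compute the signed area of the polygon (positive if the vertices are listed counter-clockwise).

-35.875

Σ = (-56.75) + (3.5) + (-4) + (4) + (8.5) + (-27) = -71.75
Signed area = Σ/2 = -35.875 (negative ⇒ clockwise traversal).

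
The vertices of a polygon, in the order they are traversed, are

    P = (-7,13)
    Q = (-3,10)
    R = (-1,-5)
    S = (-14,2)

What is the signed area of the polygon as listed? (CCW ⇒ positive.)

Apply Gauss's area formula: 2A = Σ (x_i·y_{i+1} − x_{i+1}·y_i), indices taken mod 4.
Cross-terms: -31, 25, -72, -168  ⇒  Σ = -246
Signed area = Σ/2 = -123 (negative ⇒ clockwise traversal).

-123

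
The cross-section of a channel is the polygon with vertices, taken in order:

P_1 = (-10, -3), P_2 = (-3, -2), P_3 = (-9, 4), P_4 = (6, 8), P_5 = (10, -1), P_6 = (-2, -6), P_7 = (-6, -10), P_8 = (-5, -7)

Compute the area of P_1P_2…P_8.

Apply the shoelace formula: 2A = Σ (x_i·y_{i+1} − x_{i+1}·y_i), indices taken mod 8.
Cross-terms: 11, -30, -96, -86, -62, -16, -8, -55  ⇒  Σ = -342
Area = |Σ|/2 = 171.

171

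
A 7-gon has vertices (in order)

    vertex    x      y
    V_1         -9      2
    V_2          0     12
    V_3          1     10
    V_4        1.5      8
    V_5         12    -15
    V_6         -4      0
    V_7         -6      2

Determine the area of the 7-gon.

Σ = (-108) + (-12) + (-7) + (-118.5) + (-60) + (-8) + (6) = -307.5
Area = |Σ|/2 = 153.75.

153.75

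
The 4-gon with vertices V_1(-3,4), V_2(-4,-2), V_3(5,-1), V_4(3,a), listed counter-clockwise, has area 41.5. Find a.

Write out the shoelace sum; only the two edges meeting at V_4 involve a:
2·Area = [(5·a − 3·(-1)) + (3·4 − (-3)·a)] + 36
       = 8·a + 51 = 83
⇒ a = 4.

4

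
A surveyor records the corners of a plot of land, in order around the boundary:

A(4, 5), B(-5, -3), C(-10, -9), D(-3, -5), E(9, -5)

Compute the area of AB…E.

Apply Gauss's area formula: 2A = Σ (x_i·y_{i+1} − x_{i+1}·y_i), indices taken mod 5.
A→B: (4)(-3) − (-5)(5) = 13
B→C: (-5)(-9) − (-10)(-3) = 15
C→D: (-10)(-5) − (-3)(-9) = 23
D→E: (-3)(-5) − (9)(-5) = 60
E→A: (9)(5) − (4)(-5) = 65
Σ = 176
Area = |Σ|/2 = 88.

88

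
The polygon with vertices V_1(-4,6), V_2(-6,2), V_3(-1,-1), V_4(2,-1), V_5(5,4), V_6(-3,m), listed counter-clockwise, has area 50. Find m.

6

Write out the shoelace sum; only the two edges meeting at V_6 involve m:
2·Area = [(5·m − (-3)·4) + ((-3)·6 − (-4)·m)] + 52
       = 9·m + 46 = 100
⇒ m = 6.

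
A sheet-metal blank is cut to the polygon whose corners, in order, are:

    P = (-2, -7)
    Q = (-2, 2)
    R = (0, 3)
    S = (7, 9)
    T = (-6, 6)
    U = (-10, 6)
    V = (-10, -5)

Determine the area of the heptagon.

Σ = (-18) + (-6) + (-21) + (96) + (24) + (110) + (60) = 245
Area = |Σ|/2 = 122.5.

122.5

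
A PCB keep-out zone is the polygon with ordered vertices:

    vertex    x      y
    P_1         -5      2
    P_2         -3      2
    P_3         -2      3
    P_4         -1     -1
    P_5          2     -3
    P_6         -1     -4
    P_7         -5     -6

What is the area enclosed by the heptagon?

32

Σ = (-4) + (-5) + (5) + (5) + (-11) + (-14) + (-40) = -64
Area = |Σ|/2 = 32.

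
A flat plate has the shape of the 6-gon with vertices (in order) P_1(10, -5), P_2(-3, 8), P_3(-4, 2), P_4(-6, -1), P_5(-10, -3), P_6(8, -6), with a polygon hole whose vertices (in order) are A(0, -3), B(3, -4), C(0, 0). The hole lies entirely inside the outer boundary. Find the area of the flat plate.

Outer boundary:
Apply the shoelace formula: 2A = Σ (x_i·y_{i+1} − x_{i+1}·y_i), indices taken mod 6.
Σ = (65) + (26) + (16) + (8) + (84) + (20) = 219
Area = |Σ|/2 = 109.5.
Hole:
Cross-terms: 9, 0, 0  ⇒  Σ = 9
Area = |Σ|/2 = 4.5.
Net area = 109.5 − 4.5 = 105.

105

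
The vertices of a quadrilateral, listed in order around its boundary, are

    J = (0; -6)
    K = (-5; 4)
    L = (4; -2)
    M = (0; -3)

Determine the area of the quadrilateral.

Σ = (-30) + (-6) + (-12) + (0) = -48
Area = |Σ|/2 = 24.

24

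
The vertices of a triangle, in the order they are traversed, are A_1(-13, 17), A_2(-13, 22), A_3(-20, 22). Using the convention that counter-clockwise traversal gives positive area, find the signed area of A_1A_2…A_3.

Apply Gauss's area formula: 2A = Σ (x_i·y_{i+1} − x_{i+1}·y_i), indices taken mod 3.
Σ = (-65) + (154) + (-54) = 35
Signed area = Σ/2 = 17.5 (positive ⇒ counter-clockwise traversal).

17.5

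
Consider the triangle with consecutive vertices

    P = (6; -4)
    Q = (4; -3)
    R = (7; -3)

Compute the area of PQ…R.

1.5

Apply the shoelace (surveyor's) formula: 2A = Σ (x_i·y_{i+1} − x_{i+1}·y_i), indices taken mod 3.
Σ = (-2) + (9) + (-10) = -3
Area = |Σ|/2 = 1.5.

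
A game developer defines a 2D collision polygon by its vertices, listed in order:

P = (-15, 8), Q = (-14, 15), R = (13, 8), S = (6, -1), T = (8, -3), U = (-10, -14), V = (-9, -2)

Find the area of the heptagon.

Apply the shoelace formula: 2A = Σ (x_i·y_{i+1} − x_{i+1}·y_i), indices taken mod 7.
P→Q: (-15)(15) − (-14)(8) = -113
Q→R: (-14)(8) − (13)(15) = -307
R→S: (13)(-1) − (6)(8) = -61
S→T: (6)(-3) − (8)(-1) = -10
T→U: (8)(-14) − (-10)(-3) = -142
U→V: (-10)(-2) − (-9)(-14) = -106
V→P: (-9)(8) − (-15)(-2) = -102
Σ = -841
Area = |Σ|/2 = 420.5.

420.5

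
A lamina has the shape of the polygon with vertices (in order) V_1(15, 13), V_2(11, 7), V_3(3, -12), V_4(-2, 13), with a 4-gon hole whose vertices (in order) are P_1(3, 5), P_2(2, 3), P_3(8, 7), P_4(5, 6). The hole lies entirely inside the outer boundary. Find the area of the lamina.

Outer boundary:
V_1→V_2: (15)(7) − (11)(13) = -38
V_2→V_3: (11)(-12) − (3)(7) = -153
V_3→V_4: (3)(13) − (-2)(-12) = 15
V_4→V_1: (-2)(13) − (15)(13) = -221
Σ = -397
Area = |Σ|/2 = 198.5.
Hole:
P_1→P_2: (3)(3) − (2)(5) = -1
P_2→P_3: (2)(7) − (8)(3) = -10
P_3→P_4: (8)(6) − (5)(7) = 13
P_4→P_1: (5)(5) − (3)(6) = 7
Σ = 9
Area = |Σ|/2 = 4.5.
Net area = 198.5 − 4.5 = 194.

194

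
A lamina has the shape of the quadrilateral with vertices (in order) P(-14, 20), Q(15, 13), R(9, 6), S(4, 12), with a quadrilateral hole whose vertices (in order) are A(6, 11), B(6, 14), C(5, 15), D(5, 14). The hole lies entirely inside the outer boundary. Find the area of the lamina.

86.5

Outer boundary:
Apply the shoelace (surveyor's) formula: 2A = Σ (x_i·y_{i+1} − x_{i+1}·y_i), indices taken mod 4.
Σ = (-482) + (-27) + (84) + (248) = -177
Area = |Σ|/2 = 88.5.
Hole:
Σ = (18) + (20) + (-5) + (-29) = 4
Area = |Σ|/2 = 2.
Net area = 88.5 − 2 = 86.5.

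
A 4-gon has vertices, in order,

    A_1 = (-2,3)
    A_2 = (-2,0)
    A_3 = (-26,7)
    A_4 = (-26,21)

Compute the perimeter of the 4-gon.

|A_1A_2| = √((0)² + (-3)²) = √9 = 3
|A_2A_3| = √((-24)² + (7)²) = √625 = 25
|A_3A_4| = √((0)² + (14)²) = √196 = 14
|A_4A_1| = √((24)² + (-18)²) = √900 = 30
Perimeter = 3 + 25 + 14 + 30 = 72.

72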